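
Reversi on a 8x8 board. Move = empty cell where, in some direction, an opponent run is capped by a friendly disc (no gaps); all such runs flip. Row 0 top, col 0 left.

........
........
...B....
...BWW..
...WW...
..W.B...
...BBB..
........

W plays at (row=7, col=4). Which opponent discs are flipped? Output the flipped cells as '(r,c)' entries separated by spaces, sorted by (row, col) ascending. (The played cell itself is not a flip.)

Dir NW: opp run (6,3) capped by W -> flip
Dir N: opp run (6,4) (5,4) capped by W -> flip
Dir NE: opp run (6,5), next='.' -> no flip
Dir W: first cell '.' (not opp) -> no flip
Dir E: first cell '.' (not opp) -> no flip
Dir SW: edge -> no flip
Dir S: edge -> no flip
Dir SE: edge -> no flip

Answer: (5,4) (6,3) (6,4)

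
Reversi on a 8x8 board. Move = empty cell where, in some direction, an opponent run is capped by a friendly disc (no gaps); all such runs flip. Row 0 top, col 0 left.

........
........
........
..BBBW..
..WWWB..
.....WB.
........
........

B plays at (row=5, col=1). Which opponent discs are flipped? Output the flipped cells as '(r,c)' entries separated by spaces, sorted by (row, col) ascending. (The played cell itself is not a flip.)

Dir NW: first cell '.' (not opp) -> no flip
Dir N: first cell '.' (not opp) -> no flip
Dir NE: opp run (4,2) capped by B -> flip
Dir W: first cell '.' (not opp) -> no flip
Dir E: first cell '.' (not opp) -> no flip
Dir SW: first cell '.' (not opp) -> no flip
Dir S: first cell '.' (not opp) -> no flip
Dir SE: first cell '.' (not opp) -> no flip

Answer: (4,2)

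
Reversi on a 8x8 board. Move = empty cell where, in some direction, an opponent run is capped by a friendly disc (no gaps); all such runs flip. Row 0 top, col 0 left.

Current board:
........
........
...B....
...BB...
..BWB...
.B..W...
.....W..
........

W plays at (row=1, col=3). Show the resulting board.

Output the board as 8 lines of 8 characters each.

Answer: ........
...W....
...W....
...WB...
..BWB...
.B..W...
.....W..
........

Derivation:
Place W at (1,3); scan 8 dirs for brackets.
Dir NW: first cell '.' (not opp) -> no flip
Dir N: first cell '.' (not opp) -> no flip
Dir NE: first cell '.' (not opp) -> no flip
Dir W: first cell '.' (not opp) -> no flip
Dir E: first cell '.' (not opp) -> no flip
Dir SW: first cell '.' (not opp) -> no flip
Dir S: opp run (2,3) (3,3) capped by W -> flip
Dir SE: first cell '.' (not opp) -> no flip
All flips: (2,3) (3,3)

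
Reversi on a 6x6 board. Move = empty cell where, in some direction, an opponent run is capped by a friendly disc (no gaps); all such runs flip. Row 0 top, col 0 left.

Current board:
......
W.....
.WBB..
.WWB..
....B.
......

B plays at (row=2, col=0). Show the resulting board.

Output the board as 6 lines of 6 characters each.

Answer: ......
W.....
BBBB..
.WWB..
....B.
......

Derivation:
Place B at (2,0); scan 8 dirs for brackets.
Dir NW: edge -> no flip
Dir N: opp run (1,0), next='.' -> no flip
Dir NE: first cell '.' (not opp) -> no flip
Dir W: edge -> no flip
Dir E: opp run (2,1) capped by B -> flip
Dir SW: edge -> no flip
Dir S: first cell '.' (not opp) -> no flip
Dir SE: opp run (3,1), next='.' -> no flip
All flips: (2,1)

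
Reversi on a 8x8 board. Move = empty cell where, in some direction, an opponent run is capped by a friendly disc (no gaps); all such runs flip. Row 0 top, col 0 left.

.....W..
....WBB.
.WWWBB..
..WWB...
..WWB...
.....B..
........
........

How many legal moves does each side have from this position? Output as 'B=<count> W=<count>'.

-- B to move --
(0,3): flips 1 -> legal
(0,4): flips 1 -> legal
(0,6): no bracket -> illegal
(1,0): no bracket -> illegal
(1,1): flips 2 -> legal
(1,2): flips 1 -> legal
(1,3): flips 1 -> legal
(2,0): flips 3 -> legal
(3,0): no bracket -> illegal
(3,1): flips 2 -> legal
(4,1): flips 2 -> legal
(5,1): flips 2 -> legal
(5,2): flips 1 -> legal
(5,3): no bracket -> illegal
(5,4): no bracket -> illegal
B mobility = 10
-- W to move --
(0,4): no bracket -> illegal
(0,6): flips 2 -> legal
(0,7): flips 3 -> legal
(1,3): no bracket -> illegal
(1,7): flips 2 -> legal
(2,6): flips 2 -> legal
(2,7): flips 1 -> legal
(3,5): flips 3 -> legal
(3,6): flips 1 -> legal
(4,5): flips 2 -> legal
(4,6): no bracket -> illegal
(5,3): no bracket -> illegal
(5,4): flips 3 -> legal
(5,6): no bracket -> illegal
(6,4): no bracket -> illegal
(6,5): no bracket -> illegal
(6,6): flips 2 -> legal
W mobility = 10

Answer: B=10 W=10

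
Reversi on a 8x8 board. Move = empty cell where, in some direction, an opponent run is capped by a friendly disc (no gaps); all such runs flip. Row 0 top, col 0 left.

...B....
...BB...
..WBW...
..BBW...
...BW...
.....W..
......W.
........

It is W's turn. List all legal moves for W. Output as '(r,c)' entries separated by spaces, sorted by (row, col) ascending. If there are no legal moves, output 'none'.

(0,2): flips 1 -> legal
(0,4): flips 2 -> legal
(0,5): no bracket -> illegal
(1,2): flips 1 -> legal
(1,5): no bracket -> illegal
(2,1): no bracket -> illegal
(2,5): no bracket -> illegal
(3,1): flips 2 -> legal
(4,1): no bracket -> illegal
(4,2): flips 3 -> legal
(5,2): flips 1 -> legal
(5,3): no bracket -> illegal
(5,4): no bracket -> illegal

Answer: (0,2) (0,4) (1,2) (3,1) (4,2) (5,2)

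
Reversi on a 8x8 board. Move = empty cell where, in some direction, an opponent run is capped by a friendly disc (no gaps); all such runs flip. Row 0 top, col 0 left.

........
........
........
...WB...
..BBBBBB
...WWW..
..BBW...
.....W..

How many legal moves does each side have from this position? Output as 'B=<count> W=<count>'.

-- B to move --
(2,2): flips 1 -> legal
(2,3): flips 1 -> legal
(2,4): flips 1 -> legal
(3,2): flips 1 -> legal
(5,2): no bracket -> illegal
(5,6): no bracket -> illegal
(6,5): flips 3 -> legal
(6,6): flips 1 -> legal
(7,3): flips 2 -> legal
(7,4): flips 2 -> legal
(7,6): no bracket -> illegal
B mobility = 8
-- W to move --
(2,3): no bracket -> illegal
(2,4): flips 2 -> legal
(2,5): no bracket -> illegal
(3,1): flips 1 -> legal
(3,2): flips 1 -> legal
(3,5): flips 3 -> legal
(3,6): flips 1 -> legal
(3,7): flips 1 -> legal
(4,1): no bracket -> illegal
(5,1): flips 1 -> legal
(5,2): no bracket -> illegal
(5,6): no bracket -> illegal
(5,7): no bracket -> illegal
(6,1): flips 2 -> legal
(7,1): flips 1 -> legal
(7,2): flips 1 -> legal
(7,3): flips 1 -> legal
(7,4): no bracket -> illegal
W mobility = 11

Answer: B=8 W=11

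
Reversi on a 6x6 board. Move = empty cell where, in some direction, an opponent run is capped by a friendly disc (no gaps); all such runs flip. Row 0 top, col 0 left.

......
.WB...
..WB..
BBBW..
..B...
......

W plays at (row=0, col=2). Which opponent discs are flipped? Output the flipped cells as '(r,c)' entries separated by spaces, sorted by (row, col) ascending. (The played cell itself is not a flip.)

Answer: (1,2)

Derivation:
Dir NW: edge -> no flip
Dir N: edge -> no flip
Dir NE: edge -> no flip
Dir W: first cell '.' (not opp) -> no flip
Dir E: first cell '.' (not opp) -> no flip
Dir SW: first cell 'W' (not opp) -> no flip
Dir S: opp run (1,2) capped by W -> flip
Dir SE: first cell '.' (not opp) -> no flip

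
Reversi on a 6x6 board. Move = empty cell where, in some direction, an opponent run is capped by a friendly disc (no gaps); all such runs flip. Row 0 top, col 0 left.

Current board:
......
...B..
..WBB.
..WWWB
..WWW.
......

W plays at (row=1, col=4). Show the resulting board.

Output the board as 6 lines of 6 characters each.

Place W at (1,4); scan 8 dirs for brackets.
Dir NW: first cell '.' (not opp) -> no flip
Dir N: first cell '.' (not opp) -> no flip
Dir NE: first cell '.' (not opp) -> no flip
Dir W: opp run (1,3), next='.' -> no flip
Dir E: first cell '.' (not opp) -> no flip
Dir SW: opp run (2,3) capped by W -> flip
Dir S: opp run (2,4) capped by W -> flip
Dir SE: first cell '.' (not opp) -> no flip
All flips: (2,3) (2,4)

Answer: ......
...BW.
..WWW.
..WWWB
..WWW.
......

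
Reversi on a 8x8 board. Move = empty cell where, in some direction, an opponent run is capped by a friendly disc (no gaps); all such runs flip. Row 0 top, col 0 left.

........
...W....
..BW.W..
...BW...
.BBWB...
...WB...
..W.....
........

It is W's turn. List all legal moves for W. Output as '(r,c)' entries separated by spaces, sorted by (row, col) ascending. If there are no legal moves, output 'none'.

Answer: (2,1) (3,1) (3,2) (3,5) (4,0) (4,5) (5,5) (6,4) (6,5)

Derivation:
(1,1): no bracket -> illegal
(1,2): no bracket -> illegal
(2,1): flips 1 -> legal
(2,4): no bracket -> illegal
(3,0): no bracket -> illegal
(3,1): flips 2 -> legal
(3,2): flips 1 -> legal
(3,5): flips 1 -> legal
(4,0): flips 2 -> legal
(4,5): flips 1 -> legal
(5,0): no bracket -> illegal
(5,1): no bracket -> illegal
(5,2): no bracket -> illegal
(5,5): flips 1 -> legal
(6,3): no bracket -> illegal
(6,4): flips 2 -> legal
(6,5): flips 1 -> legal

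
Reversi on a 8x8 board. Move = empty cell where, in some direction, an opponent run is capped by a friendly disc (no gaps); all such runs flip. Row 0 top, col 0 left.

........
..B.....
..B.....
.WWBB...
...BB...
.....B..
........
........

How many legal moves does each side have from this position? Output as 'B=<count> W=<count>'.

-- B to move --
(2,0): no bracket -> illegal
(2,1): flips 1 -> legal
(2,3): no bracket -> illegal
(3,0): flips 2 -> legal
(4,0): flips 1 -> legal
(4,1): no bracket -> illegal
(4,2): flips 1 -> legal
B mobility = 4
-- W to move --
(0,1): no bracket -> illegal
(0,2): flips 2 -> legal
(0,3): no bracket -> illegal
(1,1): no bracket -> illegal
(1,3): flips 1 -> legal
(2,1): no bracket -> illegal
(2,3): no bracket -> illegal
(2,4): no bracket -> illegal
(2,5): no bracket -> illegal
(3,5): flips 2 -> legal
(4,2): no bracket -> illegal
(4,5): no bracket -> illegal
(4,6): no bracket -> illegal
(5,2): no bracket -> illegal
(5,3): no bracket -> illegal
(5,4): flips 1 -> legal
(5,6): no bracket -> illegal
(6,4): no bracket -> illegal
(6,5): no bracket -> illegal
(6,6): no bracket -> illegal
W mobility = 4

Answer: B=4 W=4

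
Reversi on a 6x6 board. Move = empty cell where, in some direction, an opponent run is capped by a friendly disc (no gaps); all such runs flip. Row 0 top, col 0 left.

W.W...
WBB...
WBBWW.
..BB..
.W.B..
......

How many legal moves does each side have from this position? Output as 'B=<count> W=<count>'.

-- B to move --
(0,1): no bracket -> illegal
(0,3): no bracket -> illegal
(1,3): flips 1 -> legal
(1,4): flips 1 -> legal
(1,5): flips 1 -> legal
(2,5): flips 2 -> legal
(3,0): no bracket -> illegal
(3,1): no bracket -> illegal
(3,4): flips 1 -> legal
(3,5): no bracket -> illegal
(4,0): no bracket -> illegal
(4,2): no bracket -> illegal
(5,0): flips 1 -> legal
(5,1): no bracket -> illegal
(5,2): no bracket -> illegal
B mobility = 6
-- W to move --
(0,1): flips 1 -> legal
(0,3): no bracket -> illegal
(1,3): flips 2 -> legal
(3,0): no bracket -> illegal
(3,1): no bracket -> illegal
(3,4): no bracket -> illegal
(4,2): flips 4 -> legal
(4,4): flips 3 -> legal
(5,2): no bracket -> illegal
(5,3): flips 2 -> legal
(5,4): flips 3 -> legal
W mobility = 6

Answer: B=6 W=6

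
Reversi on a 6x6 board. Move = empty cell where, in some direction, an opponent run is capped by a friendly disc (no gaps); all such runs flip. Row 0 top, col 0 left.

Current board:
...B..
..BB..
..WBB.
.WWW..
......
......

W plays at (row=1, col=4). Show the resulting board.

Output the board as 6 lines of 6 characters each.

Place W at (1,4); scan 8 dirs for brackets.
Dir NW: opp run (0,3), next=edge -> no flip
Dir N: first cell '.' (not opp) -> no flip
Dir NE: first cell '.' (not opp) -> no flip
Dir W: opp run (1,3) (1,2), next='.' -> no flip
Dir E: first cell '.' (not opp) -> no flip
Dir SW: opp run (2,3) capped by W -> flip
Dir S: opp run (2,4), next='.' -> no flip
Dir SE: first cell '.' (not opp) -> no flip
All flips: (2,3)

Answer: ...B..
..BBW.
..WWB.
.WWW..
......
......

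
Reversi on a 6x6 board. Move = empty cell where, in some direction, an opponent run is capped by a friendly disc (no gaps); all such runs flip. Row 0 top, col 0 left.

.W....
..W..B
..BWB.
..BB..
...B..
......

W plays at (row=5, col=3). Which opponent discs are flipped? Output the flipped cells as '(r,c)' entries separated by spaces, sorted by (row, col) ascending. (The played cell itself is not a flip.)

Answer: (3,3) (4,3)

Derivation:
Dir NW: first cell '.' (not opp) -> no flip
Dir N: opp run (4,3) (3,3) capped by W -> flip
Dir NE: first cell '.' (not opp) -> no flip
Dir W: first cell '.' (not opp) -> no flip
Dir E: first cell '.' (not opp) -> no flip
Dir SW: edge -> no flip
Dir S: edge -> no flip
Dir SE: edge -> no flip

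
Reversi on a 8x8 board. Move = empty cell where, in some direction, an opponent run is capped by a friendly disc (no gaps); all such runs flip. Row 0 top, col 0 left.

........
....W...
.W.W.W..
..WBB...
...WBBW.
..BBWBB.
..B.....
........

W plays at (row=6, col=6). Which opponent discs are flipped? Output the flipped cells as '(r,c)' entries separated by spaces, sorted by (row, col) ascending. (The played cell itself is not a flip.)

Answer: (5,6)

Derivation:
Dir NW: opp run (5,5) (4,4) (3,3), next='.' -> no flip
Dir N: opp run (5,6) capped by W -> flip
Dir NE: first cell '.' (not opp) -> no flip
Dir W: first cell '.' (not opp) -> no flip
Dir E: first cell '.' (not opp) -> no flip
Dir SW: first cell '.' (not opp) -> no flip
Dir S: first cell '.' (not opp) -> no flip
Dir SE: first cell '.' (not opp) -> no flip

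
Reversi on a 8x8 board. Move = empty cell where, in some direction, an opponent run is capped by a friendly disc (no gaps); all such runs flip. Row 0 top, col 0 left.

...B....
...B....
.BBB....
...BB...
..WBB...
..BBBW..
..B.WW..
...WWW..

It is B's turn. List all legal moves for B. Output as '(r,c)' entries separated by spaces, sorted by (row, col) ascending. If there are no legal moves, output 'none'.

Answer: (3,1) (3,2) (4,1) (5,1) (5,6) (6,6) (7,6)

Derivation:
(3,1): flips 1 -> legal
(3,2): flips 1 -> legal
(4,1): flips 1 -> legal
(4,5): no bracket -> illegal
(4,6): no bracket -> illegal
(5,1): flips 1 -> legal
(5,6): flips 1 -> legal
(6,3): no bracket -> illegal
(6,6): flips 1 -> legal
(7,2): no bracket -> illegal
(7,6): flips 1 -> legal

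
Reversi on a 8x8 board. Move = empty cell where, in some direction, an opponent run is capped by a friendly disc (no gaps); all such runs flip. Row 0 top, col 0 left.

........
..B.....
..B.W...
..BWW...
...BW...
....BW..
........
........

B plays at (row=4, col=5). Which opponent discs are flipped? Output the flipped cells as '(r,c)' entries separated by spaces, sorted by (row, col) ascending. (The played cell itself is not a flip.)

Answer: (4,4)

Derivation:
Dir NW: opp run (3,4), next='.' -> no flip
Dir N: first cell '.' (not opp) -> no flip
Dir NE: first cell '.' (not opp) -> no flip
Dir W: opp run (4,4) capped by B -> flip
Dir E: first cell '.' (not opp) -> no flip
Dir SW: first cell 'B' (not opp) -> no flip
Dir S: opp run (5,5), next='.' -> no flip
Dir SE: first cell '.' (not opp) -> no flip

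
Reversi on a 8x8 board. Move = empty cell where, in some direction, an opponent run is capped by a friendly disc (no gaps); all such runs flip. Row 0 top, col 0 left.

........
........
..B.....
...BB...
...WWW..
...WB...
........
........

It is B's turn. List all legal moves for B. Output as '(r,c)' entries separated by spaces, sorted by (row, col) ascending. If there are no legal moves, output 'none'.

(3,2): flips 1 -> legal
(3,5): no bracket -> illegal
(3,6): flips 1 -> legal
(4,2): no bracket -> illegal
(4,6): no bracket -> illegal
(5,2): flips 2 -> legal
(5,5): flips 1 -> legal
(5,6): flips 1 -> legal
(6,2): no bracket -> illegal
(6,3): flips 2 -> legal
(6,4): no bracket -> illegal

Answer: (3,2) (3,6) (5,2) (5,5) (5,6) (6,3)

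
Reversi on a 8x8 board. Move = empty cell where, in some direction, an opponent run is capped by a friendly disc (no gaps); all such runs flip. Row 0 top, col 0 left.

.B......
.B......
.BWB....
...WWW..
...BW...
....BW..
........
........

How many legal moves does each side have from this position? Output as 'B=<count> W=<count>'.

Answer: B=5 W=9

Derivation:
-- B to move --
(1,2): no bracket -> illegal
(1,3): no bracket -> illegal
(2,4): flips 2 -> legal
(2,5): flips 1 -> legal
(2,6): no bracket -> illegal
(3,1): no bracket -> illegal
(3,2): no bracket -> illegal
(3,6): no bracket -> illegal
(4,2): no bracket -> illegal
(4,5): flips 2 -> legal
(4,6): no bracket -> illegal
(5,3): no bracket -> illegal
(5,6): flips 1 -> legal
(6,4): no bracket -> illegal
(6,5): no bracket -> illegal
(6,6): flips 4 -> legal
B mobility = 5
-- W to move --
(0,0): flips 1 -> legal
(0,2): no bracket -> illegal
(1,0): no bracket -> illegal
(1,2): flips 1 -> legal
(1,3): flips 1 -> legal
(1,4): no bracket -> illegal
(2,0): flips 1 -> legal
(2,4): flips 1 -> legal
(3,0): no bracket -> illegal
(3,1): no bracket -> illegal
(3,2): no bracket -> illegal
(4,2): flips 1 -> legal
(4,5): no bracket -> illegal
(5,2): flips 1 -> legal
(5,3): flips 2 -> legal
(6,3): no bracket -> illegal
(6,4): flips 1 -> legal
(6,5): no bracket -> illegal
W mobility = 9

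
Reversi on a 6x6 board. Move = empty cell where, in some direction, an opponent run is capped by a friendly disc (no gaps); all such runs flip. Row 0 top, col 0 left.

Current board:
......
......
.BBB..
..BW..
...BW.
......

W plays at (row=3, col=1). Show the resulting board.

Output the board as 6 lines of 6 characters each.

Answer: ......
......
.BBB..
.WWW..
...BW.
......

Derivation:
Place W at (3,1); scan 8 dirs for brackets.
Dir NW: first cell '.' (not opp) -> no flip
Dir N: opp run (2,1), next='.' -> no flip
Dir NE: opp run (2,2), next='.' -> no flip
Dir W: first cell '.' (not opp) -> no flip
Dir E: opp run (3,2) capped by W -> flip
Dir SW: first cell '.' (not opp) -> no flip
Dir S: first cell '.' (not opp) -> no flip
Dir SE: first cell '.' (not opp) -> no flip
All flips: (3,2)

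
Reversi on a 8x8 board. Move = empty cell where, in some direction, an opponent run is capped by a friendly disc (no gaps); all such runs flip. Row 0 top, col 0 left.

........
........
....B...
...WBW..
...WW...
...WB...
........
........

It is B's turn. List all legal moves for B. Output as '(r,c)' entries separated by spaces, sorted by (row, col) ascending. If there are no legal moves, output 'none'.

(2,2): no bracket -> illegal
(2,3): no bracket -> illegal
(2,5): no bracket -> illegal
(2,6): no bracket -> illegal
(3,2): flips 2 -> legal
(3,6): flips 1 -> legal
(4,2): flips 1 -> legal
(4,5): no bracket -> illegal
(4,6): flips 1 -> legal
(5,2): flips 2 -> legal
(5,5): no bracket -> illegal
(6,2): no bracket -> illegal
(6,3): no bracket -> illegal
(6,4): no bracket -> illegal

Answer: (3,2) (3,6) (4,2) (4,6) (5,2)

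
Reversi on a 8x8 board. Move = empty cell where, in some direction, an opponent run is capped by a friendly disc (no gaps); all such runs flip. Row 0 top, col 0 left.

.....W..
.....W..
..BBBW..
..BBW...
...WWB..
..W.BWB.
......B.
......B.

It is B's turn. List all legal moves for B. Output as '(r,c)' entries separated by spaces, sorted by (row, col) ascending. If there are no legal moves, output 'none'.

Answer: (0,6) (2,6) (3,5) (4,2) (5,3) (6,5)

Derivation:
(0,4): no bracket -> illegal
(0,6): flips 1 -> legal
(1,4): no bracket -> illegal
(1,6): no bracket -> illegal
(2,6): flips 1 -> legal
(3,5): flips 1 -> legal
(3,6): no bracket -> illegal
(4,1): no bracket -> illegal
(4,2): flips 2 -> legal
(4,6): no bracket -> illegal
(5,1): no bracket -> illegal
(5,3): flips 1 -> legal
(6,1): no bracket -> illegal
(6,2): no bracket -> illegal
(6,3): no bracket -> illegal
(6,4): no bracket -> illegal
(6,5): flips 1 -> legal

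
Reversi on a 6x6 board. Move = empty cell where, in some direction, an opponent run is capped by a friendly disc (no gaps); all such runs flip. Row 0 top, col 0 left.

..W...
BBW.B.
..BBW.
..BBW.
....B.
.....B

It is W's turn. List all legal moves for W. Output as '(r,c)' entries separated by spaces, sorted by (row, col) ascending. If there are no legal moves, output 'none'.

(0,0): no bracket -> illegal
(0,1): no bracket -> illegal
(0,3): no bracket -> illegal
(0,4): flips 1 -> legal
(0,5): no bracket -> illegal
(1,3): no bracket -> illegal
(1,5): no bracket -> illegal
(2,0): flips 1 -> legal
(2,1): flips 2 -> legal
(2,5): no bracket -> illegal
(3,1): flips 2 -> legal
(3,5): no bracket -> illegal
(4,1): no bracket -> illegal
(4,2): flips 3 -> legal
(4,3): no bracket -> illegal
(4,5): no bracket -> illegal
(5,3): no bracket -> illegal
(5,4): flips 1 -> legal

Answer: (0,4) (2,0) (2,1) (3,1) (4,2) (5,4)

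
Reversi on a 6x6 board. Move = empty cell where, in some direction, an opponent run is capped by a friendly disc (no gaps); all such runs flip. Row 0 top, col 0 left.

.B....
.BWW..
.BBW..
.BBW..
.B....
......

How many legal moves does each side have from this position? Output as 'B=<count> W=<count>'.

Answer: B=7 W=7

Derivation:
-- B to move --
(0,2): flips 1 -> legal
(0,3): flips 1 -> legal
(0,4): flips 1 -> legal
(1,4): flips 3 -> legal
(2,4): flips 1 -> legal
(3,4): flips 3 -> legal
(4,2): no bracket -> illegal
(4,3): no bracket -> illegal
(4,4): flips 1 -> legal
B mobility = 7
-- W to move --
(0,0): flips 2 -> legal
(0,2): no bracket -> illegal
(1,0): flips 1 -> legal
(2,0): flips 2 -> legal
(3,0): flips 3 -> legal
(4,0): flips 2 -> legal
(4,2): flips 2 -> legal
(4,3): no bracket -> illegal
(5,0): flips 2 -> legal
(5,1): no bracket -> illegal
(5,2): no bracket -> illegal
W mobility = 7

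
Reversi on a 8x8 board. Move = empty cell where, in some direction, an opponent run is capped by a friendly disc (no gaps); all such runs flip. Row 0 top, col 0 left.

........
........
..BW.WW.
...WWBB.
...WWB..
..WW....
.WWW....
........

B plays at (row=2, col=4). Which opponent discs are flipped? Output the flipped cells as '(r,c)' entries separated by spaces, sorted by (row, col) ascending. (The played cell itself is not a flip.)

Dir NW: first cell '.' (not opp) -> no flip
Dir N: first cell '.' (not opp) -> no flip
Dir NE: first cell '.' (not opp) -> no flip
Dir W: opp run (2,3) capped by B -> flip
Dir E: opp run (2,5) (2,6), next='.' -> no flip
Dir SW: opp run (3,3), next='.' -> no flip
Dir S: opp run (3,4) (4,4), next='.' -> no flip
Dir SE: first cell 'B' (not opp) -> no flip

Answer: (2,3)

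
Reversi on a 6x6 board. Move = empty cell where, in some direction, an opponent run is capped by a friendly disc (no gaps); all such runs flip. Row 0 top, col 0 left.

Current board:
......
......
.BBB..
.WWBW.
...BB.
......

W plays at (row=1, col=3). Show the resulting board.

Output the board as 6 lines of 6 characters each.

Answer: ......
...W..
.BWB..
.WWBW.
...BB.
......

Derivation:
Place W at (1,3); scan 8 dirs for brackets.
Dir NW: first cell '.' (not opp) -> no flip
Dir N: first cell '.' (not opp) -> no flip
Dir NE: first cell '.' (not opp) -> no flip
Dir W: first cell '.' (not opp) -> no flip
Dir E: first cell '.' (not opp) -> no flip
Dir SW: opp run (2,2) capped by W -> flip
Dir S: opp run (2,3) (3,3) (4,3), next='.' -> no flip
Dir SE: first cell '.' (not opp) -> no flip
All flips: (2,2)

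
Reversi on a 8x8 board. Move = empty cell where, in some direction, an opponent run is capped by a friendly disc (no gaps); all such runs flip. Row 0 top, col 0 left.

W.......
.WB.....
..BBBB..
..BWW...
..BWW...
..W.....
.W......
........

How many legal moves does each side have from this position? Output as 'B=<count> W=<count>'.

Answer: B=8 W=10

Derivation:
-- B to move --
(0,1): no bracket -> illegal
(0,2): no bracket -> illegal
(1,0): flips 1 -> legal
(2,0): no bracket -> illegal
(2,1): no bracket -> illegal
(3,5): flips 2 -> legal
(4,1): no bracket -> illegal
(4,5): flips 3 -> legal
(5,0): no bracket -> illegal
(5,1): no bracket -> illegal
(5,3): flips 2 -> legal
(5,4): flips 3 -> legal
(5,5): flips 2 -> legal
(6,0): no bracket -> illegal
(6,2): flips 1 -> legal
(6,3): no bracket -> illegal
(7,0): flips 4 -> legal
(7,1): no bracket -> illegal
(7,2): no bracket -> illegal
B mobility = 8
-- W to move --
(0,1): flips 2 -> legal
(0,2): flips 4 -> legal
(0,3): no bracket -> illegal
(1,3): flips 2 -> legal
(1,4): flips 1 -> legal
(1,5): flips 1 -> legal
(1,6): flips 1 -> legal
(2,1): flips 1 -> legal
(2,6): no bracket -> illegal
(3,1): flips 1 -> legal
(3,5): no bracket -> illegal
(3,6): no bracket -> illegal
(4,1): flips 1 -> legal
(5,1): flips 1 -> legal
(5,3): no bracket -> illegal
W mobility = 10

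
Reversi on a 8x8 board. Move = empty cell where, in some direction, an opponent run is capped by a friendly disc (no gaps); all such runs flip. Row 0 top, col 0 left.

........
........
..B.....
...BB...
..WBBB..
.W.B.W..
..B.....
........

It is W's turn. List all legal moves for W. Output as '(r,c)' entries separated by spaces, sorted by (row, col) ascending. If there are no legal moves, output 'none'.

Answer: (1,1) (2,4) (3,5) (4,6) (6,4) (7,3)

Derivation:
(1,1): flips 3 -> legal
(1,2): no bracket -> illegal
(1,3): no bracket -> illegal
(2,1): no bracket -> illegal
(2,3): no bracket -> illegal
(2,4): flips 1 -> legal
(2,5): no bracket -> illegal
(3,1): no bracket -> illegal
(3,2): no bracket -> illegal
(3,5): flips 1 -> legal
(3,6): no bracket -> illegal
(4,6): flips 3 -> legal
(5,2): no bracket -> illegal
(5,4): no bracket -> illegal
(5,6): no bracket -> illegal
(6,1): no bracket -> illegal
(6,3): no bracket -> illegal
(6,4): flips 1 -> legal
(7,1): no bracket -> illegal
(7,2): no bracket -> illegal
(7,3): flips 1 -> legal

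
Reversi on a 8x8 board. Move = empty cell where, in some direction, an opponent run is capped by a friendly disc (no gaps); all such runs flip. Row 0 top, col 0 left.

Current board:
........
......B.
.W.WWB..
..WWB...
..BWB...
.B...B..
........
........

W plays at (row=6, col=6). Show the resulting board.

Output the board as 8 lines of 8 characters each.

Answer: ........
......B.
.W.WWB..
..WWB...
..BWW...
.B...W..
......W.
........

Derivation:
Place W at (6,6); scan 8 dirs for brackets.
Dir NW: opp run (5,5) (4,4) capped by W -> flip
Dir N: first cell '.' (not opp) -> no flip
Dir NE: first cell '.' (not opp) -> no flip
Dir W: first cell '.' (not opp) -> no flip
Dir E: first cell '.' (not opp) -> no flip
Dir SW: first cell '.' (not opp) -> no flip
Dir S: first cell '.' (not opp) -> no flip
Dir SE: first cell '.' (not opp) -> no flip
All flips: (4,4) (5,5)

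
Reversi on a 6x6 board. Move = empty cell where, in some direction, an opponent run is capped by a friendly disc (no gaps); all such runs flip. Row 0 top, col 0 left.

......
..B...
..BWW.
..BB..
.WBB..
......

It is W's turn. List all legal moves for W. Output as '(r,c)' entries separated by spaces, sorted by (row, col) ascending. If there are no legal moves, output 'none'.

(0,1): flips 1 -> legal
(0,2): no bracket -> illegal
(0,3): no bracket -> illegal
(1,1): no bracket -> illegal
(1,3): no bracket -> illegal
(2,1): flips 1 -> legal
(3,1): no bracket -> illegal
(3,4): no bracket -> illegal
(4,4): flips 2 -> legal
(5,1): flips 2 -> legal
(5,2): no bracket -> illegal
(5,3): flips 2 -> legal
(5,4): no bracket -> illegal

Answer: (0,1) (2,1) (4,4) (5,1) (5,3)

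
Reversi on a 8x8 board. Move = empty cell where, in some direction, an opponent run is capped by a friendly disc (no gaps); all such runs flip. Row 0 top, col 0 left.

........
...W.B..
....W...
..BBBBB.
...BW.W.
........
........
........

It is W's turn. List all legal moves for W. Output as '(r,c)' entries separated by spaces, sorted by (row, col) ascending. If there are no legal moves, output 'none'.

Answer: (0,6) (2,2) (2,6) (4,2)

Derivation:
(0,4): no bracket -> illegal
(0,5): no bracket -> illegal
(0,6): flips 1 -> legal
(1,4): no bracket -> illegal
(1,6): no bracket -> illegal
(2,1): no bracket -> illegal
(2,2): flips 1 -> legal
(2,3): no bracket -> illegal
(2,5): no bracket -> illegal
(2,6): flips 2 -> legal
(2,7): no bracket -> illegal
(3,1): no bracket -> illegal
(3,7): no bracket -> illegal
(4,1): no bracket -> illegal
(4,2): flips 2 -> legal
(4,5): no bracket -> illegal
(4,7): no bracket -> illegal
(5,2): no bracket -> illegal
(5,3): no bracket -> illegal
(5,4): no bracket -> illegal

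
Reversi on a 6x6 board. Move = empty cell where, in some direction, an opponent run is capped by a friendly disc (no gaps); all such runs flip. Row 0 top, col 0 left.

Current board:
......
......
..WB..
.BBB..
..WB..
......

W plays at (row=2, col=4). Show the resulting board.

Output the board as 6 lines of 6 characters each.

Place W at (2,4); scan 8 dirs for brackets.
Dir NW: first cell '.' (not opp) -> no flip
Dir N: first cell '.' (not opp) -> no flip
Dir NE: first cell '.' (not opp) -> no flip
Dir W: opp run (2,3) capped by W -> flip
Dir E: first cell '.' (not opp) -> no flip
Dir SW: opp run (3,3) capped by W -> flip
Dir S: first cell '.' (not opp) -> no flip
Dir SE: first cell '.' (not opp) -> no flip
All flips: (2,3) (3,3)

Answer: ......
......
..WWW.
.BBW..
..WB..
......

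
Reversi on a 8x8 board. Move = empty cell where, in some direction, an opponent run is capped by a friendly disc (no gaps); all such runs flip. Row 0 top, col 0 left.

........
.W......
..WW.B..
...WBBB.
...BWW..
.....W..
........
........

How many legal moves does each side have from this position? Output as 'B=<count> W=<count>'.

-- B to move --
(0,0): no bracket -> illegal
(0,1): no bracket -> illegal
(0,2): no bracket -> illegal
(1,0): no bracket -> illegal
(1,2): flips 1 -> legal
(1,3): flips 2 -> legal
(1,4): no bracket -> illegal
(2,0): no bracket -> illegal
(2,1): no bracket -> illegal
(2,4): no bracket -> illegal
(3,1): no bracket -> illegal
(3,2): flips 1 -> legal
(4,2): no bracket -> illegal
(4,6): flips 2 -> legal
(5,3): flips 1 -> legal
(5,4): flips 2 -> legal
(5,6): flips 1 -> legal
(6,4): no bracket -> illegal
(6,5): flips 2 -> legal
(6,6): no bracket -> illegal
B mobility = 8
-- W to move --
(1,4): no bracket -> illegal
(1,5): flips 2 -> legal
(1,6): no bracket -> illegal
(2,4): flips 1 -> legal
(2,6): flips 1 -> legal
(2,7): flips 1 -> legal
(3,2): no bracket -> illegal
(3,7): flips 3 -> legal
(4,2): flips 1 -> legal
(4,6): no bracket -> illegal
(4,7): no bracket -> illegal
(5,2): no bracket -> illegal
(5,3): flips 1 -> legal
(5,4): no bracket -> illegal
W mobility = 7

Answer: B=8 W=7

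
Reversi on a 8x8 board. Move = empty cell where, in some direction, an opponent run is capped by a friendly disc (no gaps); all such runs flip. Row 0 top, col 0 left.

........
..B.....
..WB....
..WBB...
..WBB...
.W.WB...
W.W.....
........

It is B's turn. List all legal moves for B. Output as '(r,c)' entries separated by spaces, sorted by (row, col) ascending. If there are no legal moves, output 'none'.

Answer: (1,1) (2,1) (3,1) (4,1) (5,2) (6,3) (7,1)

Derivation:
(1,1): flips 1 -> legal
(1,3): no bracket -> illegal
(2,1): flips 2 -> legal
(3,1): flips 1 -> legal
(4,0): no bracket -> illegal
(4,1): flips 2 -> legal
(5,0): no bracket -> illegal
(5,2): flips 4 -> legal
(6,1): no bracket -> illegal
(6,3): flips 1 -> legal
(6,4): no bracket -> illegal
(7,0): no bracket -> illegal
(7,1): flips 2 -> legal
(7,2): no bracket -> illegal
(7,3): no bracket -> illegal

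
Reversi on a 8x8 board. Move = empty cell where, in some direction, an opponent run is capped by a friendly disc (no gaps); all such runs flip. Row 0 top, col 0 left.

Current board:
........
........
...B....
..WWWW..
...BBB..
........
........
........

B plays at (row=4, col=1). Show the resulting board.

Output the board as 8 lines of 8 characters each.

Place B at (4,1); scan 8 dirs for brackets.
Dir NW: first cell '.' (not opp) -> no flip
Dir N: first cell '.' (not opp) -> no flip
Dir NE: opp run (3,2) capped by B -> flip
Dir W: first cell '.' (not opp) -> no flip
Dir E: first cell '.' (not opp) -> no flip
Dir SW: first cell '.' (not opp) -> no flip
Dir S: first cell '.' (not opp) -> no flip
Dir SE: first cell '.' (not opp) -> no flip
All flips: (3,2)

Answer: ........
........
...B....
..BWWW..
.B.BBB..
........
........
........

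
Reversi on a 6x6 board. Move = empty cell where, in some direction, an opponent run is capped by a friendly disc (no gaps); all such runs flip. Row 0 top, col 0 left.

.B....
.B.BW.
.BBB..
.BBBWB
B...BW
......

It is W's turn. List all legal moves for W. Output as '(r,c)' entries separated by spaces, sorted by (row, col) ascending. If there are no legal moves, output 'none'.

(0,0): no bracket -> illegal
(0,2): no bracket -> illegal
(0,3): no bracket -> illegal
(0,4): no bracket -> illegal
(1,0): no bracket -> illegal
(1,2): flips 2 -> legal
(2,0): no bracket -> illegal
(2,4): no bracket -> illegal
(2,5): flips 1 -> legal
(3,0): flips 3 -> legal
(4,1): flips 2 -> legal
(4,2): no bracket -> illegal
(4,3): flips 1 -> legal
(5,0): no bracket -> illegal
(5,1): no bracket -> illegal
(5,3): no bracket -> illegal
(5,4): flips 1 -> legal
(5,5): no bracket -> illegal

Answer: (1,2) (2,5) (3,0) (4,1) (4,3) (5,4)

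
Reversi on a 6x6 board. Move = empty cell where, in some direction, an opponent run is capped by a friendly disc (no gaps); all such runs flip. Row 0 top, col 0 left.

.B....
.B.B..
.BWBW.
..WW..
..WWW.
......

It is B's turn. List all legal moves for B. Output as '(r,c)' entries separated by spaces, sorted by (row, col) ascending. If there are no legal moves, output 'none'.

(1,2): no bracket -> illegal
(1,4): no bracket -> illegal
(1,5): no bracket -> illegal
(2,5): flips 1 -> legal
(3,1): flips 1 -> legal
(3,4): no bracket -> illegal
(3,5): flips 1 -> legal
(4,1): flips 1 -> legal
(4,5): no bracket -> illegal
(5,1): no bracket -> illegal
(5,2): no bracket -> illegal
(5,3): flips 2 -> legal
(5,4): flips 2 -> legal
(5,5): flips 3 -> legal

Answer: (2,5) (3,1) (3,5) (4,1) (5,3) (5,4) (5,5)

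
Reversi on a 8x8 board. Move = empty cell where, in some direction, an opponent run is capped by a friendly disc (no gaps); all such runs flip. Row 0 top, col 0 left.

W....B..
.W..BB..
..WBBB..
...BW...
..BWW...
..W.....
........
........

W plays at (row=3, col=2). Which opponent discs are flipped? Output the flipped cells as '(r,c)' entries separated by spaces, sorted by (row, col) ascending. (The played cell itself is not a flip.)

Dir NW: first cell '.' (not opp) -> no flip
Dir N: first cell 'W' (not opp) -> no flip
Dir NE: opp run (2,3) (1,4) (0,5), next=edge -> no flip
Dir W: first cell '.' (not opp) -> no flip
Dir E: opp run (3,3) capped by W -> flip
Dir SW: first cell '.' (not opp) -> no flip
Dir S: opp run (4,2) capped by W -> flip
Dir SE: first cell 'W' (not opp) -> no flip

Answer: (3,3) (4,2)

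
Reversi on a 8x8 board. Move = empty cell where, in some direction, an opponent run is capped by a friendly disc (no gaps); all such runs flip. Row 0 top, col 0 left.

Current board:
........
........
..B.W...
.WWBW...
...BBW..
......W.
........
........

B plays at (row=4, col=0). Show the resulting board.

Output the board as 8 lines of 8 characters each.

Place B at (4,0); scan 8 dirs for brackets.
Dir NW: edge -> no flip
Dir N: first cell '.' (not opp) -> no flip
Dir NE: opp run (3,1) capped by B -> flip
Dir W: edge -> no flip
Dir E: first cell '.' (not opp) -> no flip
Dir SW: edge -> no flip
Dir S: first cell '.' (not opp) -> no flip
Dir SE: first cell '.' (not opp) -> no flip
All flips: (3,1)

Answer: ........
........
..B.W...
.BWBW...
B..BBW..
......W.
........
........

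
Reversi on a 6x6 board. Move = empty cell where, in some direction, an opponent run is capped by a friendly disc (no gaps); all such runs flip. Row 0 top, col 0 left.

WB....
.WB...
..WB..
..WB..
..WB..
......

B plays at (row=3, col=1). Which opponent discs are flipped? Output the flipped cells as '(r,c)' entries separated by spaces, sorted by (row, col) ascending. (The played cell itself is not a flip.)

Answer: (3,2)

Derivation:
Dir NW: first cell '.' (not opp) -> no flip
Dir N: first cell '.' (not opp) -> no flip
Dir NE: opp run (2,2), next='.' -> no flip
Dir W: first cell '.' (not opp) -> no flip
Dir E: opp run (3,2) capped by B -> flip
Dir SW: first cell '.' (not opp) -> no flip
Dir S: first cell '.' (not opp) -> no flip
Dir SE: opp run (4,2), next='.' -> no flip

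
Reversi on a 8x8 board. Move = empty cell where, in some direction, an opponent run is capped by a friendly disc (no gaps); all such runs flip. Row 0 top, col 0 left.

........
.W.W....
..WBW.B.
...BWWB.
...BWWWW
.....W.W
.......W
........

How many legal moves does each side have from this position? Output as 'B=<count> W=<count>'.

-- B to move --
(0,0): flips 2 -> legal
(0,1): no bracket -> illegal
(0,2): no bracket -> illegal
(0,3): flips 1 -> legal
(0,4): no bracket -> illegal
(1,0): no bracket -> illegal
(1,2): no bracket -> illegal
(1,4): no bracket -> illegal
(1,5): flips 1 -> legal
(2,0): no bracket -> illegal
(2,1): flips 1 -> legal
(2,5): flips 2 -> legal
(3,1): no bracket -> illegal
(3,2): no bracket -> illegal
(3,7): no bracket -> illegal
(5,3): flips 2 -> legal
(5,4): flips 1 -> legal
(5,6): flips 3 -> legal
(6,4): no bracket -> illegal
(6,5): no bracket -> illegal
(6,6): flips 2 -> legal
(7,6): no bracket -> illegal
(7,7): no bracket -> illegal
B mobility = 9
-- W to move --
(1,2): flips 1 -> legal
(1,4): no bracket -> illegal
(1,5): no bracket -> illegal
(1,6): flips 2 -> legal
(1,7): flips 1 -> legal
(2,5): flips 1 -> legal
(2,7): flips 1 -> legal
(3,2): flips 1 -> legal
(3,7): flips 1 -> legal
(4,2): flips 2 -> legal
(5,2): flips 1 -> legal
(5,3): flips 3 -> legal
(5,4): no bracket -> illegal
W mobility = 10

Answer: B=9 W=10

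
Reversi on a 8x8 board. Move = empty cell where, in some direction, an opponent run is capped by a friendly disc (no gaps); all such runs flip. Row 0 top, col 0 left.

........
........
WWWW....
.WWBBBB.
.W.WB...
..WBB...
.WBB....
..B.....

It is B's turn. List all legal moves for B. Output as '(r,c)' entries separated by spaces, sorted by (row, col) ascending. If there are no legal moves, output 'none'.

Answer: (1,0) (1,1) (1,2) (1,3) (3,0) (4,2) (5,0) (5,1) (6,0) (7,0)

Derivation:
(1,0): flips 3 -> legal
(1,1): flips 1 -> legal
(1,2): flips 1 -> legal
(1,3): flips 1 -> legal
(1,4): no bracket -> illegal
(2,4): no bracket -> illegal
(3,0): flips 4 -> legal
(4,0): no bracket -> illegal
(4,2): flips 2 -> legal
(5,0): flips 1 -> legal
(5,1): flips 1 -> legal
(6,0): flips 1 -> legal
(7,0): flips 3 -> legal
(7,1): no bracket -> illegal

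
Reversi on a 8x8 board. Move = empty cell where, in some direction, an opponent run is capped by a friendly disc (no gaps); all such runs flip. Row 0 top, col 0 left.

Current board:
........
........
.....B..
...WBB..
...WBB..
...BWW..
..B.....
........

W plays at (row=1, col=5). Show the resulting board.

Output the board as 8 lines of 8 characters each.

Answer: ........
.....W..
.....W..
...WBW..
...WBW..
...BWW..
..B.....
........

Derivation:
Place W at (1,5); scan 8 dirs for brackets.
Dir NW: first cell '.' (not opp) -> no flip
Dir N: first cell '.' (not opp) -> no flip
Dir NE: first cell '.' (not opp) -> no flip
Dir W: first cell '.' (not opp) -> no flip
Dir E: first cell '.' (not opp) -> no flip
Dir SW: first cell '.' (not opp) -> no flip
Dir S: opp run (2,5) (3,5) (4,5) capped by W -> flip
Dir SE: first cell '.' (not opp) -> no flip
All flips: (2,5) (3,5) (4,5)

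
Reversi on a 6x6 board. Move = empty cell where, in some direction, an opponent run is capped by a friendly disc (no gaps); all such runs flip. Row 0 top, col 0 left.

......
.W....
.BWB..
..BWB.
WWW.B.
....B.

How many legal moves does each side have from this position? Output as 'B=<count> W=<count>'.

Answer: B=6 W=7

Derivation:
-- B to move --
(0,0): flips 3 -> legal
(0,1): flips 1 -> legal
(0,2): no bracket -> illegal
(1,0): no bracket -> illegal
(1,2): flips 1 -> legal
(1,3): no bracket -> illegal
(2,0): no bracket -> illegal
(2,4): no bracket -> illegal
(3,0): no bracket -> illegal
(3,1): no bracket -> illegal
(4,3): flips 1 -> legal
(5,0): flips 1 -> legal
(5,1): no bracket -> illegal
(5,2): flips 1 -> legal
(5,3): no bracket -> illegal
B mobility = 6
-- W to move --
(1,0): no bracket -> illegal
(1,2): no bracket -> illegal
(1,3): flips 1 -> legal
(1,4): flips 2 -> legal
(2,0): flips 1 -> legal
(2,4): flips 1 -> legal
(2,5): no bracket -> illegal
(3,0): no bracket -> illegal
(3,1): flips 2 -> legal
(3,5): flips 1 -> legal
(4,3): no bracket -> illegal
(4,5): no bracket -> illegal
(5,3): no bracket -> illegal
(5,5): flips 1 -> legal
W mobility = 7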